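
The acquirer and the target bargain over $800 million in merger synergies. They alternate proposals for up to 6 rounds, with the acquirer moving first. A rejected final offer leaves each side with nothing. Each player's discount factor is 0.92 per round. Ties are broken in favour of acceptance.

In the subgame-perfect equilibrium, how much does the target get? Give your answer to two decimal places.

635.98

Work backward from the last round.
Round 6 (the target proposes): rejection yields 0 for the acquirer; the target offers 0 and keeps 800.
Round 5 (the acquirer proposes): the target can get 800 next round, worth 0.92 × 800 = 736 now; the acquirer offers that and keeps 64.
Round 4 (the target proposes): the acquirer can get 64 next round, worth 0.92 × 64 = 58.88 now. The target offers 58.88 and keeps 800 − 58.88 = 741.12.
Round 3 (the acquirer proposes): the target can get 741.12 next round, worth 0.92 × 741.12 = 681.8304 now, so the acquirer offers 681.8304, keeping 118.1696.
Round 2 (the target proposes): the acquirer can get 118.1696 next round, worth 0.92 × 118.1696 = 108.716032 now; the target offers that and keeps 691.283968.
Round 1 (the acquirer proposes): the target can get 691.283968 next round, worth 0.92 × 691.283968 = 635.98125056 now; the acquirer offers that and keeps 164.01874944.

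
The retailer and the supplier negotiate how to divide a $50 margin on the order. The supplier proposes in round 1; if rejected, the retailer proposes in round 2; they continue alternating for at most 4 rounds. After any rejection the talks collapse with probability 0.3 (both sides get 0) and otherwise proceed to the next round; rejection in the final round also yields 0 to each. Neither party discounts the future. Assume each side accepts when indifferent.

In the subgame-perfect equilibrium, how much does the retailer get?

27.65

Round 4 (the retailer proposes): the supplier will accept anything ≥ 0, so the retailer offers 0 and keeps 50.
Round 3 (the supplier proposes): rejecting gives the retailer an expected 0.7 × 50 = 35, so the supplier offers 35, keeping 15.
Round 2 (the retailer proposes): rejecting gives the supplier an expected 0.7 × 15 = 10.5, so the retailer offers 10.5, keeping 39.5.
Round 1 (the supplier proposes): rejecting gives the retailer an expected 0.7 × 39.5 = 27.65; the supplier offers that and keeps 22.35.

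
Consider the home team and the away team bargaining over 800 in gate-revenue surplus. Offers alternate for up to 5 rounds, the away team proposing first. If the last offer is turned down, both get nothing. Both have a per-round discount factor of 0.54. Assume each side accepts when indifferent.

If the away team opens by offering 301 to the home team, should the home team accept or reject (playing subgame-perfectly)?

Round 5 (the away team proposes): rejection yields 0 for the home team; the away team offers 0 and keeps 800.
Round 4 (the home team proposes): the away team can get 800 next round, worth 0.54 × 800 = 432 now, so the home team offers 432, keeping 368.
Round 3 (the away team proposes): the home team can get 368 next round, worth 0.54 × 368 = 198.72 now, so the away team offers 198.72, keeping 601.28.
Round 2 (the home team proposes): the away team can get 601.28 next round, worth 0.54 × 601.28 = 324.6912 now, so the home team offers 324.6912, keeping 475.3088.
So by rejecting in round 1, the home team gets 475.3088 next round, worth 0.54 × 475.3088 = 256.666752 now.
Offer 301 ≥ 256.666752, so the home team accepts.

Accept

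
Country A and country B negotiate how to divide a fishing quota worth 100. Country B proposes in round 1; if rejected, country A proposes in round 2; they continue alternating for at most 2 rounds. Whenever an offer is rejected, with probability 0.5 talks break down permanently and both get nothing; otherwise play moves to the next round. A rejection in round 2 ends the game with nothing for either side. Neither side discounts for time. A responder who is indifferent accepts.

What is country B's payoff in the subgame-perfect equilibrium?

50

Round 2 (country A proposes): country B will accept anything ≥ 0, so country A offers 0 and keeps 100.
Round 1 (country B proposes): rejecting gives country A an expected 0.5 × 100 = 50; country B offers that and keeps 50.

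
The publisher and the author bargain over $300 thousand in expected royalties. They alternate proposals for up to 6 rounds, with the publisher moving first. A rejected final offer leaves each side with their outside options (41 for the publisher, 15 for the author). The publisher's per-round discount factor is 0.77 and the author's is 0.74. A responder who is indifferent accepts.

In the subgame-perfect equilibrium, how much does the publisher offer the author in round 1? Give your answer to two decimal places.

142.38

Round 6 (the author proposes): the publisher gets 41 if talks fail, so the author offers 41 and keeps 259.
Round 5 (the publisher proposes): the author can get 259 next round, worth 0.74 × 259 = 191.66 now; the publisher offers that and keeps 108.34.
Round 4 (the author proposes): the publisher can get 108.34 next round, worth 0.77 × 108.34 = 83.4218 now. The author offers 83.4218 and keeps 300 − 83.4218 = 216.5782.
Round 3 (the publisher proposes): the author can get 216.5782 next round, worth 0.74 × 216.5782 = 160.267868 now. The publisher offers 160.267868 and keeps 300 − 160.267868 = 139.732132.
Round 2 (the author proposes): the publisher can get 139.732132 next round, worth 0.77 × 139.732132 = 107.59374164 now; the author offers that and keeps 192.40625836.
Round 1 (the publisher proposes): the author can get 192.40625836 next round, worth 0.74 × 192.40625836 = 142.3806311864 now, so the publisher offers 142.3806311864, keeping 157.6193688136.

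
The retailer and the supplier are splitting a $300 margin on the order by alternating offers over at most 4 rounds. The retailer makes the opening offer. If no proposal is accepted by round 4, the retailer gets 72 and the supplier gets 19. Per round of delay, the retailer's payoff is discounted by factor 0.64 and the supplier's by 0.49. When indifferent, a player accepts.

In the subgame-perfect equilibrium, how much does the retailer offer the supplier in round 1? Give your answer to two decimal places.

87.96

Solve by backward induction from round 4.
Round 4 (the supplier proposes): the retailer gets 72 if talks fail, so the supplier offers 72 and keeps 228.
Round 3 (the retailer proposes): the supplier can get 228 next round, worth 0.49 × 228 = 111.72 now. The retailer offers 111.72 and keeps 300 − 111.72 = 188.28.
Round 2 (the supplier proposes): the retailer can get 188.28 next round, worth 0.64 × 188.28 = 120.4992 now. The supplier offers 120.4992 and keeps 300 − 120.4992 = 179.5008.
Round 1 (the retailer proposes): the supplier can get 179.5008 next round, worth 0.49 × 179.5008 = 87.955392 now. The retailer offers 87.955392 and keeps 300 − 87.955392 = 212.044608.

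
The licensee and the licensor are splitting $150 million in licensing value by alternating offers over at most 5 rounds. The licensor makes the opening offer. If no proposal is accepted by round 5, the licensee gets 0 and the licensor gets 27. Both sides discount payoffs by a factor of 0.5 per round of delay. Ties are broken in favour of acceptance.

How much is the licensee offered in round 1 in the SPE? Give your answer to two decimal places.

46.88

By backward induction:
Round 5 (the licensor proposes): rejection yields 0 for the licensee; the licensor offers 0 and keeps 150.
Round 4 (the licensee proposes): the licensor can get 150 next round, worth 0.5 × 150 = 75 now. The licensee offers 75 and keeps 150 − 75 = 75.
Round 3 (the licensor proposes): the licensee can get 75 next round, worth 0.5 × 75 = 37.5 now; the licensor offers that and keeps 112.5.
Round 2 (the licensee proposes): the licensor can get 112.5 next round, worth 0.5 × 112.5 = 56.25 now; the licensee offers that and keeps 93.75.
Round 1 (the licensor proposes): the licensee can get 93.75 next round, worth 0.5 × 93.75 = 46.875 now. The licensor offers 46.875 and keeps 150 − 46.875 = 103.125.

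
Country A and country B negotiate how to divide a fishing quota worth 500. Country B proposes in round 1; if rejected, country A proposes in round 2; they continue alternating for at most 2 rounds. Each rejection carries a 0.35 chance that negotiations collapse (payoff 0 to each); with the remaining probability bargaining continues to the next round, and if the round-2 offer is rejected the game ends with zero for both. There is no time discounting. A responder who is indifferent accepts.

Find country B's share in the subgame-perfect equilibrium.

Round 2 (country A proposes): rejection yields 0 for country B; country A offers 0 and keeps 500.
Round 1 (country B proposes): rejecting gives country A an expected 0.65 × 500 = 325; country B offers that and keeps 175.

175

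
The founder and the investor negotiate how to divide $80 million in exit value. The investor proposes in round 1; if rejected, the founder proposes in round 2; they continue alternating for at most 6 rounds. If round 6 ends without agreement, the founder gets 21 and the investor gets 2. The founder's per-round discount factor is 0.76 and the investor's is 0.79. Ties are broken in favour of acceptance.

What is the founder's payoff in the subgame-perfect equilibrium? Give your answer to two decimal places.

41.80

Work backward from the last round.
Round 6 (the founder proposes): the investor gets 2 if talks fail, so the founder offers 2 and keeps 78.
Round 5 (the investor proposes): the founder can get 78 next round, worth 0.76 × 78 = 59.28 now. The investor offers 59.28 and keeps 80 − 59.28 = 20.72.
Round 4 (the founder proposes): the investor can get 20.72 next round, worth 0.79 × 20.72 = 16.3688 now. The founder offers 16.3688 and keeps 80 − 16.3688 = 63.6312.
Round 3 (the investor proposes): the founder can get 63.6312 next round, worth 0.76 × 63.6312 = 48.359712 now; the investor offers that and keeps 31.640288.
Round 2 (the founder proposes): the investor can get 31.640288 next round, worth 0.79 × 31.640288 = 24.99582752 now, so the founder offers 24.99582752, keeping 55.00417248.
Round 1 (the investor proposes): the founder can get 55.00417248 next round, worth 0.76 × 55.00417248 = 41.8031710848 now, so the investor offers 41.8031710848, keeping 38.1968289152.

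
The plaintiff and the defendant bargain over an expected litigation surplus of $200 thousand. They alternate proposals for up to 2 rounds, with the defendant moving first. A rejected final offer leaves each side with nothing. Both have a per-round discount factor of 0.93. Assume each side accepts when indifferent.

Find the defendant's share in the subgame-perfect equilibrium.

14

By backward induction:
Round 2 (the plaintiff proposes): rejection yields 0 for the defendant; the plaintiff offers 0 and keeps 200.
Round 1 (the defendant proposes): the plaintiff can get 200 next round, worth 0.93 × 200 = 186 now; the defendant offers that and keeps 14.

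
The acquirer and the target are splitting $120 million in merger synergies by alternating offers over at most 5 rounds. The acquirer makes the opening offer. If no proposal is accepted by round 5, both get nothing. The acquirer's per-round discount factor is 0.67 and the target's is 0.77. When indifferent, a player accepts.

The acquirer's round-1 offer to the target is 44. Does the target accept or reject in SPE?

Reject

Round 5 (the acquirer proposes): rejection yields 0 for the target; the acquirer offers 0 and keeps 120.
Round 4 (the target proposes): the acquirer can get 120 next round, worth 0.67 × 120 = 80.4 now; the target offers that and keeps 39.6.
Round 3 (the acquirer proposes): the target can get 39.6 next round, worth 0.77 × 39.6 = 30.492 now. The acquirer offers 30.492 and keeps 120 − 30.492 = 89.508.
Round 2 (the target proposes): the acquirer can get 89.508 next round, worth 0.67 × 89.508 = 59.97036 now, so the target offers 59.97036, keeping 60.02964.
So by rejecting in round 1, the target gets 60.02964 next round, worth 0.77 × 60.02964 = 46.2228228 now.
Offer 44 < 46.2228228, so the target rejects.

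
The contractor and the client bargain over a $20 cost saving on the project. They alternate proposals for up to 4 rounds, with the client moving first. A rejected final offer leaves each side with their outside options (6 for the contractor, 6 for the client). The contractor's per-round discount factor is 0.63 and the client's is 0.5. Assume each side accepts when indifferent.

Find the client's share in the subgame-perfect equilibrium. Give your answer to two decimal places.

10.92

Round 4 (the contractor proposes): the client gets 6 if talks fail, so the contractor offers 6 and keeps 14.
Round 3 (the client proposes): the contractor can get 14 next round, worth 0.63 × 14 = 8.82 now. The client offers 8.82 and keeps 20 − 8.82 = 11.18.
Round 2 (the contractor proposes): the client can get 11.18 next round, worth 0.5 × 11.18 = 5.59 now. The contractor offers 5.59 and keeps 20 − 5.59 = 14.41.
Round 1 (the client proposes): the contractor can get 14.41 next round, worth 0.63 × 14.41 = 9.0783 now. The client offers 9.0783 and keeps 20 − 9.0783 = 10.9217.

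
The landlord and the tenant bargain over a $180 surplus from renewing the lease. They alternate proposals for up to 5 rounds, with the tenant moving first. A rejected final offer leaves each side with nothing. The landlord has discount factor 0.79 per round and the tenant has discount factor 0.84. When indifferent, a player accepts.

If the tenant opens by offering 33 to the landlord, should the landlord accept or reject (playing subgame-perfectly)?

Reject

Work out the landlord's continuation value if the offer is rejected.
Round 5 (the tenant proposes): the landlord will accept anything ≥ 0, so the tenant offers 0 and keeps 180.
Round 4 (the landlord proposes): the tenant can get 180 next round, worth 0.84 × 180 = 151.2 now; the landlord offers that and keeps 28.8.
Round 3 (the tenant proposes): the landlord can get 28.8 next round, worth 0.79 × 28.8 = 22.752 now, so the tenant offers 22.752, keeping 157.248.
Round 2 (the landlord proposes): the tenant can get 157.248 next round, worth 0.84 × 157.248 = 132.08832 now. The landlord offers 132.08832 and keeps 180 − 132.08832 = 47.91168.
So by rejecting in round 1, the landlord gets 47.91168 next round, worth 0.79 × 47.91168 = 37.8502272 now.
Offer 33 < 37.8502272, so the landlord rejects.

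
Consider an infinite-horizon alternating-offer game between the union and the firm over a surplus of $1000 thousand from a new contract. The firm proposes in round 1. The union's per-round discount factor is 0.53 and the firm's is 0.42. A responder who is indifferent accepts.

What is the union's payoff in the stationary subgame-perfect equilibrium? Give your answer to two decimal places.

In a stationary SPE each proposer offers the other exactly their discounted continuation value.
If the firm keeps x when proposing and the union keeps y when proposing, then x = 1000 − 0.53y and y = 1000 − 0.42x.
Solving: x = 1000(1 − 0.53) / (1 − 0.42·0.53) = 470 / 0.7774 ≈ 604.5794.
The union gets 1000 − 604.5794 ≈ 395.4206.

395.42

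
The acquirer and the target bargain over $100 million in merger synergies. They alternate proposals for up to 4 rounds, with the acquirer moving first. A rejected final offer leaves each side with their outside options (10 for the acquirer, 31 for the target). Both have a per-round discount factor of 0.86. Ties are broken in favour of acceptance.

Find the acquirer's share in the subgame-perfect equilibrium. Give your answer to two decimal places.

30.71

Round 4 (the target proposes): the acquirer gets 10 if talks fail, so the target offers 10 and keeps 90.
Round 3 (the acquirer proposes): the target can get 90 next round, worth 0.86 × 90 = 77.4 now, so the acquirer offers 77.4, keeping 22.6.
Round 2 (the target proposes): the acquirer can get 22.6 next round, worth 0.86 × 22.6 = 19.436 now. The target offers 19.436 and keeps 100 − 19.436 = 80.564.
Round 1 (the acquirer proposes): the target can get 80.564 next round, worth 0.86 × 80.564 = 69.28504 now. The acquirer offers 69.28504 and keeps 100 − 69.28504 = 30.71496.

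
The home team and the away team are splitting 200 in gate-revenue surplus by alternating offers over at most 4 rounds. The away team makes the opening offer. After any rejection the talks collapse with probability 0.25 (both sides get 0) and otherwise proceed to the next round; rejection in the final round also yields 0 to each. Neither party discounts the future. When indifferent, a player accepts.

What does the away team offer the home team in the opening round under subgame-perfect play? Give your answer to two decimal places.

Round 4 (the home team proposes): rejection yields 0 for the away team; the home team offers 0 and keeps 200.
Round 3 (the away team proposes): rejecting gives the home team an expected 0.75 × 200 = 150, so the away team offers 150, keeping 50.
Round 2 (the home team proposes): rejecting gives the away team an expected 0.75 × 50 = 37.5. The home team offers 37.5 and keeps 200 − 37.5 = 162.5.
Round 1 (the away team proposes): rejecting gives the home team an expected 0.75 × 162.5 = 121.875; the away team offers that and keeps 78.125.

121.88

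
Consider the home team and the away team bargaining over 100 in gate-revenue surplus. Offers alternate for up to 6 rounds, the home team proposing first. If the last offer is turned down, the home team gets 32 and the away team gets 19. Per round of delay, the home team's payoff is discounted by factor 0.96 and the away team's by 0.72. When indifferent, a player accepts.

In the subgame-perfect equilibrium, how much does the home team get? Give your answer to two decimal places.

By backward induction:
Round 6 (the away team proposes): the home team gets 32 if talks fail, so the away team offers 32 and keeps 68.
Round 5 (the home team proposes): the away team can get 68 next round, worth 0.72 × 68 = 48.96 now; the home team offers that and keeps 51.04.
Round 4 (the away team proposes): the home team can get 51.04 next round, worth 0.96 × 51.04 = 48.9984 now, so the away team offers 48.9984, keeping 51.0016.
Round 3 (the home team proposes): the away team can get 51.0016 next round, worth 0.72 × 51.0016 = 36.721152 now; the home team offers that and keeps 63.278848.
Round 2 (the away team proposes): the home team can get 63.278848 next round, worth 0.96 × 63.278848 = 60.74769408 now; the away team offers that and keeps 39.25230592.
Round 1 (the home team proposes): the away team can get 39.25230592 next round, worth 0.72 × 39.25230592 = 28.2616602624 now. The home team offers 28.2616602624 and keeps 100 − 28.2616602624 = 71.7383397376.

71.74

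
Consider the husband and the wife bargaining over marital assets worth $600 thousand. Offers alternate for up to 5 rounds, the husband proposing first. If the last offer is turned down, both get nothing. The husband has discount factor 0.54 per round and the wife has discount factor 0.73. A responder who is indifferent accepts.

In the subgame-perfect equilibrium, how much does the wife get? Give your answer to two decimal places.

Round 5 (the husband proposes): rejection yields 0 for the wife; the husband offers 0 and keeps 600.
Round 4 (the wife proposes): the husband can get 600 next round, worth 0.54 × 600 = 324 now; the wife offers that and keeps 276.
Round 3 (the husband proposes): the wife can get 276 next round, worth 0.73 × 276 = 201.48 now. The husband offers 201.48 and keeps 600 − 201.48 = 398.52.
Round 2 (the wife proposes): the husband can get 398.52 next round, worth 0.54 × 398.52 = 215.2008 now, so the wife offers 215.2008, keeping 384.7992.
Round 1 (the husband proposes): the wife can get 384.7992 next round, worth 0.73 × 384.7992 = 280.903416 now; the husband offers that and keeps 319.096584.

280.90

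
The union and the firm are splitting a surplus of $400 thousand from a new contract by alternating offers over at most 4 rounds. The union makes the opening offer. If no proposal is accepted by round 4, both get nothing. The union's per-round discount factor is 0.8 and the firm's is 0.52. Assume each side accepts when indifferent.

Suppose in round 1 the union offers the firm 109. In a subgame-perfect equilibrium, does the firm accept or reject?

Reject

Round 4 (the firm proposes): rejection yields 0 for the union; the firm offers 0 and keeps 400.
Round 3 (the union proposes): the firm can get 400 next round, worth 0.52 × 400 = 208 now, so the union offers 208, keeping 192.
Round 2 (the firm proposes): the union can get 192 next round, worth 0.8 × 192 = 153.6 now, so the firm offers 153.6, keeping 246.4.
So by rejecting in round 1, the firm gets 246.4 next round, worth 0.52 × 246.4 = 128.128 now.
Offer 109 < 128.128, so the firm rejects.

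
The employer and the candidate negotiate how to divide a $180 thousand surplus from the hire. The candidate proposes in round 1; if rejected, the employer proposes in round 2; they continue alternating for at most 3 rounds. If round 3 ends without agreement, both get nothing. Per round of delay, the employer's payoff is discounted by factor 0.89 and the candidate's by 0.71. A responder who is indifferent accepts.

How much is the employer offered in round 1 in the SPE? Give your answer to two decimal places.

Work backward from the last round.
Round 3 (the candidate proposes): the employer will accept anything ≥ 0, so the candidate offers 0 and keeps 180.
Round 2 (the employer proposes): the candidate can get 180 next round, worth 0.71 × 180 = 127.8 now, so the employer offers 127.8, keeping 52.2.
Round 1 (the candidate proposes): the employer can get 52.2 next round, worth 0.89 × 52.2 = 46.458 now; the candidate offers that and keeps 133.542.

46.46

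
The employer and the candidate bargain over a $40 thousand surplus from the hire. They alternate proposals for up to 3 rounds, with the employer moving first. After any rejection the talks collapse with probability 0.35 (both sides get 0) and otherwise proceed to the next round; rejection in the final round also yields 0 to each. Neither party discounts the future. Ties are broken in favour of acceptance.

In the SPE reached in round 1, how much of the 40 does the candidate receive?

Round 3 (the employer proposes): the candidate will accept anything ≥ 0, so the employer offers 0 and keeps 40.
Round 2 (the candidate proposes): rejecting gives the employer an expected 0.65 × 40 = 26. The candidate offers 26 and keeps 40 − 26 = 14.
Round 1 (the employer proposes): rejecting gives the candidate an expected 0.65 × 14 = 9.1, so the employer offers 9.1, keeping 30.9.

9.1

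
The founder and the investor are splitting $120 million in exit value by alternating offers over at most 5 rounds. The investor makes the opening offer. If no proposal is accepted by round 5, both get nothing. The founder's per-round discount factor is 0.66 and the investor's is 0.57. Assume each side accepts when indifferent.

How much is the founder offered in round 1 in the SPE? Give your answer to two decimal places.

46.87

Round 5 (the investor proposes): rejection yields 0 for the founder; the investor offers 0 and keeps 120.
Round 4 (the founder proposes): the investor can get 120 next round, worth 0.57 × 120 = 68.4 now; the founder offers that and keeps 51.6.
Round 3 (the investor proposes): the founder can get 51.6 next round, worth 0.66 × 51.6 = 34.056 now; the investor offers that and keeps 85.944.
Round 2 (the founder proposes): the investor can get 85.944 next round, worth 0.57 × 85.944 = 48.98808 now. The founder offers 48.98808 and keeps 120 − 48.98808 = 71.01192.
Round 1 (the investor proposes): the founder can get 71.01192 next round, worth 0.66 × 71.01192 = 46.8678672 now. The investor offers 46.8678672 and keeps 120 − 46.8678672 = 73.1321328.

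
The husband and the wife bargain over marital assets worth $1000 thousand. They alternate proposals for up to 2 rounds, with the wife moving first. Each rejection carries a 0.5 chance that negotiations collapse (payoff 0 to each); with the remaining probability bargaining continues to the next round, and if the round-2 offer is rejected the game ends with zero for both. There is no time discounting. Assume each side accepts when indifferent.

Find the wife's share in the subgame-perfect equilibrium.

Round 2 (the husband proposes): the wife will accept anything ≥ 0, so the husband offers 0 and keeps 1000.
Round 1 (the wife proposes): rejecting gives the husband an expected 0.5 × 1000 = 500. The wife offers 500 and keeps 1000 − 500 = 500.

500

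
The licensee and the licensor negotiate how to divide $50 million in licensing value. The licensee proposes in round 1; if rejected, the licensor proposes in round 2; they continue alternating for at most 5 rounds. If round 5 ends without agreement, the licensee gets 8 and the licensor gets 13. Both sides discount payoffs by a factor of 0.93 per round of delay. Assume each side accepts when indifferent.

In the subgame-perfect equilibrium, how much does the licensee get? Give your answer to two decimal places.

34.21

Solve by backward induction from round 5.
Round 5 (the licensee proposes): the licensor gets 13 if talks fail, so the licensee offers 13 and keeps 37.
Round 4 (the licensor proposes): the licensee can get 37 next round, worth 0.93 × 37 = 34.41 now; the licensor offers that and keeps 15.59.
Round 3 (the licensee proposes): the licensor can get 15.59 next round, worth 0.93 × 15.59 = 14.4987 now. The licensee offers 14.4987 and keeps 50 − 14.4987 = 35.5013.
Round 2 (the licensor proposes): the licensee can get 35.5013 next round, worth 0.93 × 35.5013 = 33.016209 now, so the licensor offers 33.016209, keeping 16.983791.
Round 1 (the licensee proposes): the licensor can get 16.983791 next round, worth 0.93 × 16.983791 = 15.79492563 now. The licensee offers 15.79492563 and keeps 50 − 15.79492563 = 34.20507437.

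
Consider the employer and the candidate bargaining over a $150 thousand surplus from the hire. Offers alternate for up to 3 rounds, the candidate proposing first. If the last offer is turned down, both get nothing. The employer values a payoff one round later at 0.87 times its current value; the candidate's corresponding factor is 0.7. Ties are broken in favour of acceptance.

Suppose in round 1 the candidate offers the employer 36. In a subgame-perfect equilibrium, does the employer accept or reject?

Work out the employer's continuation value if the offer is rejected.
Round 3 (the candidate proposes): rejection yields 0 for the employer; the candidate offers 0 and keeps 150.
Round 2 (the employer proposes): the candidate can get 150 next round, worth 0.7 × 150 = 105 now, so the employer offers 105, keeping 45.
So by rejecting in round 1, the employer gets 45 next round, worth 0.87 × 45 = 39.15 now.
Offer 36 < 39.15, so the employer rejects.

Reject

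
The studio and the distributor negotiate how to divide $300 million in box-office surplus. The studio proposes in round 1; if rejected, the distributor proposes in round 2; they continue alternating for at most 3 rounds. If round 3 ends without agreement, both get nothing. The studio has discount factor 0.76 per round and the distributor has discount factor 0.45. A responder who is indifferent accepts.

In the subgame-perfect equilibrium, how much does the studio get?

267.6

Round 3 (the studio proposes): the distributor will accept anything ≥ 0, so the studio offers 0 and keeps 300.
Round 2 (the distributor proposes): the studio can get 300 next round, worth 0.76 × 300 = 228 now; the distributor offers that and keeps 72.
Round 1 (the studio proposes): the distributor can get 72 next round, worth 0.45 × 72 = 32.4 now, so the studio offers 32.4, keeping 267.6.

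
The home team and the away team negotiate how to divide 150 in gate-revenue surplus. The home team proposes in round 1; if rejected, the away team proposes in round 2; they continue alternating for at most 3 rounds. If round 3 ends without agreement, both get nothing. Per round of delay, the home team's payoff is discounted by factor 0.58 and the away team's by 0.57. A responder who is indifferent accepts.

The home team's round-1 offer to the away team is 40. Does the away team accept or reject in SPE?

Work out the away team's continuation value if the offer is rejected.
Round 3 (the home team proposes): the away team will accept anything ≥ 0, so the home team offers 0 and keeps 150.
Round 2 (the away team proposes): the home team can get 150 next round, worth 0.58 × 150 = 87 now. The away team offers 87 and keeps 150 − 87 = 63.
So by rejecting in round 1, the away team gets 63 next round, worth 0.57 × 63 = 35.91 now.
Offer 40 ≥ 35.91, so the away team accepts.

Accept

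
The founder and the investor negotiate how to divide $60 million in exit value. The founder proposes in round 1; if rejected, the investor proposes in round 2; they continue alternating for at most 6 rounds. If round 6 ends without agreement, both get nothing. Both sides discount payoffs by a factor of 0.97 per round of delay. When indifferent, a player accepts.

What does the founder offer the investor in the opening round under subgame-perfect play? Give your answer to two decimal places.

54.91

Solve by backward induction from round 6.
Round 6 (the investor proposes): rejection yields 0 for the founder; the investor offers 0 and keeps 60.
Round 5 (the founder proposes): the investor can get 60 next round, worth 0.97 × 60 = 58.2 now; the founder offers that and keeps 1.8.
Round 4 (the investor proposes): the founder can get 1.8 next round, worth 0.97 × 1.8 = 1.746 now. The investor offers 1.746 and keeps 60 − 1.746 = 58.254.
Round 3 (the founder proposes): the investor can get 58.254 next round, worth 0.97 × 58.254 = 56.50638 now; the founder offers that and keeps 3.49362.
Round 2 (the investor proposes): the founder can get 3.49362 next round, worth 0.97 × 3.49362 = 3.3888114 now, so the investor offers 3.3888114, keeping 56.6111886.
Round 1 (the founder proposes): the investor can get 56.6111886 next round, worth 0.97 × 56.6111886 = 54.912852942 now, so the founder offers 54.912852942, keeping 5.087147058.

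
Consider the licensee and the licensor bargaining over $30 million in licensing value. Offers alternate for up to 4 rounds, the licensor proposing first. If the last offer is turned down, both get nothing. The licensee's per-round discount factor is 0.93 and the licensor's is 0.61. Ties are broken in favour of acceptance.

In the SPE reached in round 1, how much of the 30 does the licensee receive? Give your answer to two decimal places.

26.71

Solve by backward induction from round 4.
Round 4 (the licensee proposes): rejection yields 0 for the licensor; the licensee offers 0 and keeps 30.
Round 3 (the licensor proposes): the licensee can get 30 next round, worth 0.93 × 30 = 27.9 now. The licensor offers 27.9 and keeps 30 − 27.9 = 2.1.
Round 2 (the licensee proposes): the licensor can get 2.1 next round, worth 0.61 × 2.1 = 1.281 now; the licensee offers that and keeps 28.719.
Round 1 (the licensor proposes): the licensee can get 28.719 next round, worth 0.93 × 28.719 = 26.70867 now. The licensor offers 26.70867 and keeps 30 − 26.70867 = 3.29133.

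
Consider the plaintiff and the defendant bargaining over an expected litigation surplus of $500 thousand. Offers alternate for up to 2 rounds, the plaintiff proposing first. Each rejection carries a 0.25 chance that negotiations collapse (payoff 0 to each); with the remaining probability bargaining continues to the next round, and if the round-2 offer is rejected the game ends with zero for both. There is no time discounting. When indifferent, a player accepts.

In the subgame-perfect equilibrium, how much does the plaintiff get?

125

Round 2 (the defendant proposes): rejection yields 0 for the plaintiff; the defendant offers 0 and keeps 500.
Round 1 (the plaintiff proposes): rejecting gives the defendant an expected 0.75 × 500 = 375; the plaintiff offers that and keeps 125.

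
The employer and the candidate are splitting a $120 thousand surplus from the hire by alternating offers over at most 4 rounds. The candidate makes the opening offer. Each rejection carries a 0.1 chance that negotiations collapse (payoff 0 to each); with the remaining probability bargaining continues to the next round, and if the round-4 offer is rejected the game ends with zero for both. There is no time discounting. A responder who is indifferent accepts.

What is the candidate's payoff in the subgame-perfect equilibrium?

Round 4 (the employer proposes): the candidate will accept anything ≥ 0, so the employer offers 0 and keeps 120.
Round 3 (the candidate proposes): rejecting gives the employer an expected 0.9 × 120 = 108; the candidate offers that and keeps 12.
Round 2 (the employer proposes): rejecting gives the candidate an expected 0.9 × 12 = 10.8, so the employer offers 10.8, keeping 109.2.
Round 1 (the candidate proposes): rejecting gives the employer an expected 0.9 × 109.2 = 98.28; the candidate offers that and keeps 21.72.

21.72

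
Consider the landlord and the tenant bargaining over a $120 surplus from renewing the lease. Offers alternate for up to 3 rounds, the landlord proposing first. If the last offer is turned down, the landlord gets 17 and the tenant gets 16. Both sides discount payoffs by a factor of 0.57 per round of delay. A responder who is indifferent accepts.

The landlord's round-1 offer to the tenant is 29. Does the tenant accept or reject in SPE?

Reject

Work out the tenant's continuation value if the offer is rejected.
Round 3 (the landlord proposes): the tenant gets 16 if talks fail, so the landlord offers 16 and keeps 104.
Round 2 (the tenant proposes): the landlord can get 104 next round, worth 0.57 × 104 = 59.28 now; the tenant offers that and keeps 60.72.
So by rejecting in round 1, the tenant gets 60.72 next round, worth 0.57 × 60.72 = 34.6104 now.
Offer 29 < 34.6104, so the tenant rejects.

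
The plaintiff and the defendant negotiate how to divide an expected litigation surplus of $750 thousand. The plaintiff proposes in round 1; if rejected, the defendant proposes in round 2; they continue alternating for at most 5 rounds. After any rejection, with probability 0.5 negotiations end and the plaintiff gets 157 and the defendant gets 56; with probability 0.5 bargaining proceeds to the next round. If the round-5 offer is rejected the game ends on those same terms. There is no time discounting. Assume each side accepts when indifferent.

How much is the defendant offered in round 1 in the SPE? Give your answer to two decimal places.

Round 5 (the plaintiff proposes): the defendant gets 56 if talks fail, so the plaintiff offers 56 and keeps 694.
Round 4 (the defendant proposes): rejecting gives the plaintiff an expected 0.5 × 694 + 0.5 × 157 = 425.5, so the defendant offers 425.5, keeping 324.5.
Round 3 (the plaintiff proposes): rejecting gives the defendant an expected 0.5 × 324.5 + 0.5 × 56 = 190.25, so the plaintiff offers 190.25, keeping 559.75.
Round 2 (the defendant proposes): rejecting gives the plaintiff an expected 0.5 × 559.75 + 0.5 × 157 = 358.375; the defendant offers that and keeps 391.625.
Round 1 (the plaintiff proposes): rejecting gives the defendant an expected 0.5 × 391.625 + 0.5 × 56 = 223.8125, so the plaintiff offers 223.8125, keeping 526.1875.

223.81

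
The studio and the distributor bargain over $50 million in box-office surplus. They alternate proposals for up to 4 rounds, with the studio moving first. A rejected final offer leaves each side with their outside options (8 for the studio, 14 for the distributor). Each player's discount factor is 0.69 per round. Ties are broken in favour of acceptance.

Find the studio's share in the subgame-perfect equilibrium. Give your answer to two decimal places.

Round 4 (the distributor proposes): the studio gets 8 if talks fail, so the distributor offers 8 and keeps 42.
Round 3 (the studio proposes): the distributor can get 42 next round, worth 0.69 × 42 = 28.98 now; the studio offers that and keeps 21.02.
Round 2 (the distributor proposes): the studio can get 21.02 next round, worth 0.69 × 21.02 = 14.5038 now; the distributor offers that and keeps 35.4962.
Round 1 (the studio proposes): the distributor can get 35.4962 next round, worth 0.69 × 35.4962 = 24.492378 now; the studio offers that and keeps 25.507622.

25.51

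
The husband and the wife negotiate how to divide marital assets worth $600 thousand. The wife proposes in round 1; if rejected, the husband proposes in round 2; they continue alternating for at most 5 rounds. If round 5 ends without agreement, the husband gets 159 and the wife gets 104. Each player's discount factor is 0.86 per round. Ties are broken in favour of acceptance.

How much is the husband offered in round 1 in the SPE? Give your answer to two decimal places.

212.64

Round 5 (the wife proposes): the husband gets 159 if talks fail, so the wife offers 159 and keeps 441.
Round 4 (the husband proposes): the wife can get 441 next round, worth 0.86 × 441 = 379.26 now; the husband offers that and keeps 220.74.
Round 3 (the wife proposes): the husband can get 220.74 next round, worth 0.86 × 220.74 = 189.8364 now. The wife offers 189.8364 and keeps 600 − 189.8364 = 410.1636.
Round 2 (the husband proposes): the wife can get 410.1636 next round, worth 0.86 × 410.1636 = 352.740696 now, so the husband offers 352.740696, keeping 247.259304.
Round 1 (the wife proposes): the husband can get 247.259304 next round, worth 0.86 × 247.259304 = 212.64300144 now, so the wife offers 212.64300144, keeping 387.35699856.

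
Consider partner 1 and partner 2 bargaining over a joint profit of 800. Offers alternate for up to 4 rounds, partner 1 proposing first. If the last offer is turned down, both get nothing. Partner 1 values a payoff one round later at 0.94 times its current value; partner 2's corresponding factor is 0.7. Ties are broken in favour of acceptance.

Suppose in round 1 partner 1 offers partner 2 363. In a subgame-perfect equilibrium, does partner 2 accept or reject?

Reject

Work out partner 2's continuation value if the offer is rejected.
Round 4 (partner 2 proposes): rejection yields 0 for partner 1; partner 2 offers 0 and keeps 800.
Round 3 (partner 1 proposes): partner 2 can get 800 next round, worth 0.7 × 800 = 560 now. Partner 1 offers 560 and keeps 800 − 560 = 240.
Round 2 (partner 2 proposes): partner 1 can get 240 next round, worth 0.94 × 240 = 225.6 now. Partner 2 offers 225.6 and keeps 800 − 225.6 = 574.4.
So by rejecting in round 1, partner 2 gets 574.4 next round, worth 0.7 × 574.4 = 402.08 now.
Offer 363 < 402.08, so partner 2 rejects.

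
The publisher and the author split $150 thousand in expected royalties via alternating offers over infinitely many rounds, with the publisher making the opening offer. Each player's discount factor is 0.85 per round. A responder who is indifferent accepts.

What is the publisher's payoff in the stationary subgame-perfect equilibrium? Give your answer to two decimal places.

81.08

Let x be the publisher's share when the publisher proposes and y be the author's share when the author proposes.
The author accepts iff offered ≥ 0.85·y, so x = 150 − 0.85y. Symmetrically y = 150 − 0.85x.
Substituting: x = 150 − 0.85(150 − 0.85x), giving x(1 − 0.85·0.85) = 150(1 − 0.85).
So x = 150 × 0.15 / 0.2775 ≈ 81.0811, and the author receives 150 − x ≈ 68.9189.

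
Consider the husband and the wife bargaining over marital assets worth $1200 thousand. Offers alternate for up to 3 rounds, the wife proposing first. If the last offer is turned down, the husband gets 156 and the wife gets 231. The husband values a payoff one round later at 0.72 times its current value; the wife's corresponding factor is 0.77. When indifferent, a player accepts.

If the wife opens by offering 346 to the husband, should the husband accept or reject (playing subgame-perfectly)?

Round 3 (the wife proposes): the husband gets 156 if talks fail, so the wife offers 156 and keeps 1044.
Round 2 (the husband proposes): the wife can get 1044 next round, worth 0.77 × 1044 = 803.88 now; the husband offers that and keeps 396.12.
So by rejecting in round 1, the husband gets 396.12 next round, worth 0.72 × 396.12 = 285.2064 now.
Offer 346 ≥ 285.2064, so the husband accepts.

Accept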